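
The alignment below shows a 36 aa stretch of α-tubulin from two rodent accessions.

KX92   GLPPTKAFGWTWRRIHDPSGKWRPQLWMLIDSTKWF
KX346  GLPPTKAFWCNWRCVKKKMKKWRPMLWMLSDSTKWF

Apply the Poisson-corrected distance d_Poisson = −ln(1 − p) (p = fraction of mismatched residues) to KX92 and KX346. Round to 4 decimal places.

The sequences differ at positions 9 (G/W), 10 (W/C), 11 (T/N), 14 (R/C), 15 (I/V), 16 (H/K), 17 (D/K), 18 (P/K), 19 (S/M), 20 (G/K), 25 (Q/M), 30 (I/S).
p = 12/36 = 0.333333.
d = −ln(1 − 0.333333) = −ln(0.666667) = 0.4055.

0.4055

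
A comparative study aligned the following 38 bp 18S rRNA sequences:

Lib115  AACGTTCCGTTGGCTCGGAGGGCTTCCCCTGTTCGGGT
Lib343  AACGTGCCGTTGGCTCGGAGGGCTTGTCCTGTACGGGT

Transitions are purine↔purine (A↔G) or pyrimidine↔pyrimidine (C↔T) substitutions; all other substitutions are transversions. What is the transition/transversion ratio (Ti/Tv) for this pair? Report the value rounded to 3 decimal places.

0.333

Mismatches occur at site 6 (T↔G, transversion), site 26 (C↔G, transversion), site 27 (C↔T, transition), site 33 (T↔A, transversion).
Of the 4 differences, 1 transition and 3 transversions, so Ti/Tv = 1/3 = 0.333.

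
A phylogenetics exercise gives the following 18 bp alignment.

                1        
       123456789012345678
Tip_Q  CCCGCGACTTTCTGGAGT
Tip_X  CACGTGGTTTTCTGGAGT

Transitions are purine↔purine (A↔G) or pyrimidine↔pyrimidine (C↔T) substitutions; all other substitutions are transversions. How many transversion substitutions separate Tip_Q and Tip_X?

1

Differing sites — 2:C/A (Tv); 5:C/T (Ti); 7:A/G (Ti); 8:C/T (Ti).
Of the 4 differences, 3 transitions and 1 transversion, so the answer is 1.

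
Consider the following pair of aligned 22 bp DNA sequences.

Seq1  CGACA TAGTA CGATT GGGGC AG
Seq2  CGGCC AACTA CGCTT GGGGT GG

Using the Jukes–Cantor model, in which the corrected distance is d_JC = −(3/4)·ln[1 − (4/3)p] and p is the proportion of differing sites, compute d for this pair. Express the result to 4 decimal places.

0.4141

Mismatches occur at site 3 (A/G), site 5 (A/C), site 6 (T/A), site 8 (G/C), site 13 (A/C), site 20 (C/T), site 21 (A/G).
p = 7/22 = 0.318182.
d = −0.75 · ln(1 − (4/3)·0.318182) = −0.75 · ln(0.575757) = −0.75 · (-0.552070) = 0.4141.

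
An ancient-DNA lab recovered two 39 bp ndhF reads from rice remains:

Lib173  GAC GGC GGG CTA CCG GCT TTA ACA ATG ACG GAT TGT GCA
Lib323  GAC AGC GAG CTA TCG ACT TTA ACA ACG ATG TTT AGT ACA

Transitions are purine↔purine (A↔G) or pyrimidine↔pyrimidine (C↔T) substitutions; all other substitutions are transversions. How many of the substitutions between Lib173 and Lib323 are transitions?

7

Differing sites — 4:G/A (Ti); 8:G/A (Ti); 13:C/T (Ti); 16:G/A (Ti); 26:T/C (Ti); 29:C/T (Ti); 31:G/T (Tv); 32:A/T (Tv); 34:T/A (Tv); 37:G/A (Ti).
Of the 10 differences, 7 transitions and 3 transversions, so the answer is 7.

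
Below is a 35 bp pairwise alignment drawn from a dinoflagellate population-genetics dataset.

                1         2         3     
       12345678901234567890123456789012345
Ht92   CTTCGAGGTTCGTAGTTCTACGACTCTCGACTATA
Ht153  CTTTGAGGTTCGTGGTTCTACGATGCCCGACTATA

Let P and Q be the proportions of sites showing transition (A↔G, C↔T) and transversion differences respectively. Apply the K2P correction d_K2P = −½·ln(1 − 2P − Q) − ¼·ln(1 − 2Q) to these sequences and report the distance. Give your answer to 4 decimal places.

0.1633

The sequences differ at positions 4 (C/T, transition), 14 (A/G, transition), 24 (C/T, transition), 25 (T/G, transversion), 27 (T/C, transition).
Of the 5 differences, 4 transitions and 1 transversion over 35 sites: P = 4/35 = 0.114286, Q = 1/35 = 0.028571.
d = −0.5·ln(0.742857) − 0.25·ln(0.942858) = −0.5·(-0.297252) − 0.25·(-0.058840) = 0.1633.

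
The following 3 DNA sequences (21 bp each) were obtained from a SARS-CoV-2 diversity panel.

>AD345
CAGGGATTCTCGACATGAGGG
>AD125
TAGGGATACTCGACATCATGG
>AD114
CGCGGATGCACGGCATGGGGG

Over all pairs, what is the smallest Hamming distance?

4

Pairwise Hamming distances:
  AD345 vs AD125: 4
  AD345 vs AD114: 6
  AD125 vs AD114: 9
The smallest is 4, between AD345 and AD125.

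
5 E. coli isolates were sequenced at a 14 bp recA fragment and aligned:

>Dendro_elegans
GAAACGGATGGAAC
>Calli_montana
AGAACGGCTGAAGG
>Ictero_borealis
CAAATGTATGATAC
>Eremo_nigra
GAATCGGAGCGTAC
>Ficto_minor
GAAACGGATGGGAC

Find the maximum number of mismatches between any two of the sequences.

Pairwise Hamming distances:
  Dendro_elegans vs Calli_montana: 6
  Dendro_elegans vs Ictero_borealis: 5
  Dendro_elegans vs Eremo_nigra: 4
  Dendro_elegans vs Ficto_minor: 1
  Calli_montana vs Ictero_borealis: 8
  Calli_montana vs Eremo_nigra: 10
  Calli_montana vs Ficto_minor: 7
  Ictero_borealis vs Eremo_nigra: 7
  Ictero_borealis vs Ficto_minor: 5
  Eremo_nigra vs Ficto_minor: 4
The largest is 10, between Calli_montana and Eremo_nigra.

10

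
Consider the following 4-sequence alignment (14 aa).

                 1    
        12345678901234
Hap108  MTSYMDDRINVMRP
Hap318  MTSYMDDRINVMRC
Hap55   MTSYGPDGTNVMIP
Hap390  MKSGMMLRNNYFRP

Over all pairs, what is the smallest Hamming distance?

1

Pairwise Hamming distances:
  Hap108 vs Hap318: 1
  Hap108 vs Hap55: 5
  Hap108 vs Hap390: 7
  Hap318 vs Hap55: 6
  Hap318 vs Hap390: 8
  Hap55 vs Hap390: 10
The smallest is 1, between Hap108 and Hap318.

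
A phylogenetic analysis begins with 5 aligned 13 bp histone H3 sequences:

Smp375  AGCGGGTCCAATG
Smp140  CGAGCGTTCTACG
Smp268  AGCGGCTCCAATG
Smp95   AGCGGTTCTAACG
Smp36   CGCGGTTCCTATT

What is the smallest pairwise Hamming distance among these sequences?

Pairwise Hamming distances:
  Smp375 vs Smp140: 6
  Smp375 vs Smp268: 1
  Smp375 vs Smp95: 3
  Smp375 vs Smp36: 4
  Smp140 vs Smp268: 7
  Smp140 vs Smp95: 7
  Smp140 vs Smp36: 6
  Smp268 vs Smp95: 3
  Smp268 vs Smp36: 4
  Smp95 vs Smp36: 5
The smallest is 1, between Smp375 and Smp268.

1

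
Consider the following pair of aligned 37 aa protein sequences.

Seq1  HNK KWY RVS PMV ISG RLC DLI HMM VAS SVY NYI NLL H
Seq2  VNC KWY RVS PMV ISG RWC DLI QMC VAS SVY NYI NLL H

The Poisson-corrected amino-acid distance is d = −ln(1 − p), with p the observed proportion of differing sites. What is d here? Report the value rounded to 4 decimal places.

0.1452

The sequences differ at positions 1 (H/V), 3 (K/C), 17 (L/W), 22 (H/Q), 24 (M/C).
p = 5/37 = 0.135135.
d = −ln(1 − 0.135135) = −ln(0.864865) = 0.1452.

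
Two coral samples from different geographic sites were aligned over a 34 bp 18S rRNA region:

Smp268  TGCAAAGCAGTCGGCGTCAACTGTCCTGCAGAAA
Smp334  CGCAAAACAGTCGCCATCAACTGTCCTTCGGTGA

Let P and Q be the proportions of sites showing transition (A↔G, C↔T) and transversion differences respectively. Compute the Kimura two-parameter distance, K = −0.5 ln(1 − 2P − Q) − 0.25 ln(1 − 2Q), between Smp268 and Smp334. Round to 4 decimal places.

Mismatches occur at site 1 (T→C, transition), site 7 (G→A, transition), site 14 (G→C, transversion), site 16 (G→A, transition), site 28 (G→T, transversion), site 30 (A→G, transition), site 32 (A→T, transversion), site 33 (A→G, transition).
Of the 8 differences, 5 transitions and 3 transversions over 34 sites: P = 5/34 = 0.147059, Q = 3/34 = 0.088235.
d = −0.5·ln(0.617647) − 0.25·ln(0.823530) = −0.5·(-0.481838) − 0.25·(-0.194155) = 0.2895.

0.2895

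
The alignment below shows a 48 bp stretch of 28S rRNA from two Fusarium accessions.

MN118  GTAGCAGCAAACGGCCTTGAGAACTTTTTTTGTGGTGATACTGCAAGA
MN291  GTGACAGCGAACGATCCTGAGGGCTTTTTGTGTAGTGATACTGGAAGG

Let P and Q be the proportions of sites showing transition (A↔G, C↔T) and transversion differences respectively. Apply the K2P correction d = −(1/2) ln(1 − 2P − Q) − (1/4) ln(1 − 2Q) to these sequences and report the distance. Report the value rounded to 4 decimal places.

Mismatches occur at site 3 (A/G, transition), site 4 (G/A, transition), site 9 (A/G, transition), site 14 (G/A, transition), site 15 (C/T, transition), site 17 (T/C, transition), site 22 (A/G, transition), site 23 (A/G, transition), site 30 (T/G, transversion), site 34 (G/A, transition), site 44 (C/G, transversion), site 48 (A/G, transition).
Of the 12 differences, 10 transitions and 2 transversions over 48 sites: P = 10/48 = 0.208333, Q = 2/48 = 0.041667.
d = −0.5·ln(0.541667) − 0.25·ln(0.916666) = −0.5·(-0.613104) − 0.25·(-0.087012) = 0.3283.

0.3283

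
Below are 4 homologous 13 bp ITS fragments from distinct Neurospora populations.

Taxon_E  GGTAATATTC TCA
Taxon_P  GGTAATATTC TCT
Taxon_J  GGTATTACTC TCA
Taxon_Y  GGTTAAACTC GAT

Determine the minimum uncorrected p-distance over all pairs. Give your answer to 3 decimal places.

Pairwise Hamming distances:
  Taxon_E vs Taxon_P: 1
  Taxon_E vs Taxon_J: 2
  Taxon_E vs Taxon_Y: 6
  Taxon_P vs Taxon_J: 3
  Taxon_P vs Taxon_Y: 5
  Taxon_J vs Taxon_Y: 6
The smallest is 1 mismatch, between Taxon_E and Taxon_P; p = 1/13 = 0.077.

0.077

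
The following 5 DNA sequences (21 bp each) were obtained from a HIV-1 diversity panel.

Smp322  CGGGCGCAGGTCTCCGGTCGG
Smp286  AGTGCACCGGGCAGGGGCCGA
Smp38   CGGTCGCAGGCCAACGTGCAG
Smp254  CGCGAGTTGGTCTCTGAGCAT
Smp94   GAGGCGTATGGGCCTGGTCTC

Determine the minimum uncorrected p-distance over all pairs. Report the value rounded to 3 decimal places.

Pairwise Hamming distances:
  Smp322 vs Smp286: 10
  Smp322 vs Smp38: 7
  Smp322 vs Smp254: 9
  Smp322 vs Smp94: 10
  Smp286 vs Smp38: 12
  Smp286 vs Smp254: 14
  Smp286 vs Smp94: 14
  Smp38 vs Smp254: 11
  Smp38 vs Smp94: 14
  Smp254 vs Smp94: 13
The smallest is 7 mismatches, between Smp322 and Smp38; p = 7/21 = 0.333.

0.333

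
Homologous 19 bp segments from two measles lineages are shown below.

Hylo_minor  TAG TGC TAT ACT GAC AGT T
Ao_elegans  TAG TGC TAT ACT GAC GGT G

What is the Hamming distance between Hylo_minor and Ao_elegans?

Mismatches occur at site 16 (A↔G), site 19 (T↔G).
That gives 2 mismatches out of 19 aligned sites, so the Hamming distance is 2.

2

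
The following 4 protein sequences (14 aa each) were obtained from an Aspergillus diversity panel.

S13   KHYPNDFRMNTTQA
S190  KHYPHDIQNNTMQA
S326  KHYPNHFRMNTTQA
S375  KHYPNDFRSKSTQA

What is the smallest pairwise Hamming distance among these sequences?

Pairwise Hamming distances:
  S13 vs S190: 5
  S13 vs S326: 1
  S13 vs S375: 3
  S190 vs S326: 6
  S190 vs S375: 7
  S326 vs S375: 4
The smallest is 1, between S13 and S326.

1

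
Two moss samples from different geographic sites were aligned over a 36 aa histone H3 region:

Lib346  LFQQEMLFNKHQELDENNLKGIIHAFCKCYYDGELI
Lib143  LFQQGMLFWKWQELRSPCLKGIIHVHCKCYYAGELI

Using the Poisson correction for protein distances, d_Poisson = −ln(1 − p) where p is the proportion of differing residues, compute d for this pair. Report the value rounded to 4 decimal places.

Differing sites — 5:E/G; 9:N/W; 11:H/W; 15:D/R; 16:E/S; 17:N/P; 18:N/C; 25:A/V; 26:F/H; 32:D/A.
p = 10/36 = 0.277778.
d = −ln(1 − 0.277778) = −ln(0.722222) = 0.3254.

0.3254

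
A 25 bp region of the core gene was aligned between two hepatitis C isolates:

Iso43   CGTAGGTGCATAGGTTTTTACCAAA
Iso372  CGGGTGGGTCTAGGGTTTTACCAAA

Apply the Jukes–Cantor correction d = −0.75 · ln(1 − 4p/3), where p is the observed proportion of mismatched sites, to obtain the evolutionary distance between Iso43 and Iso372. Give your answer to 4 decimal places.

0.3505

Mismatches occur at site 3 (T/G), site 4 (A/G), site 5 (G/T), site 7 (T/G), site 9 (C/T), site 10 (A/C), site 15 (T/G).
p = 7/25 = 0.280000.
d = −0.75 · ln(1 − (4/3)·0.280000) = −0.75 · ln(0.626667) = −0.75 · (-0.467340) = 0.3505.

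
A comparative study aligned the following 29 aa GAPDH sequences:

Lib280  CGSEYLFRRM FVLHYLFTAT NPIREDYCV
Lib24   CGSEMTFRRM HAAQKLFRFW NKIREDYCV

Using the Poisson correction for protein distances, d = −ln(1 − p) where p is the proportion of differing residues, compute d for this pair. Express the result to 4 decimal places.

Differing sites — 5:Y/M; 6:L/T; 11:F/H; 12:V/A; 13:L/A; 14:H/Q; 15:Y/K; 18:T/R; 19:A/F; 20:T/W; 22:P/K.
p = 11/29 = 0.379310.
d = −ln(1 − 0.379310) = −ln(0.620690) = 0.4769.

0.4769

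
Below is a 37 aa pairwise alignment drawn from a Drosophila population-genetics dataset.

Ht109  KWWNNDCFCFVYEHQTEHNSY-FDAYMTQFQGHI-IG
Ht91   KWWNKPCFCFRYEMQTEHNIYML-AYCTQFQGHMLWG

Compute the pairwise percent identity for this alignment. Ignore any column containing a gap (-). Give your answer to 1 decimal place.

73.5%

Excluding the 3 gap columns leaves 34 comparable sites.
Differing sites — 5:N/K; 6:D/P; 11:V/R; 14:H/M; 20:S/I; 23:F/L; 27:M/C; 34:I/M; 36:I/W.
25 of the 34 comparable sites match, so the percent identity is 25/34 × 100 = 73.5%.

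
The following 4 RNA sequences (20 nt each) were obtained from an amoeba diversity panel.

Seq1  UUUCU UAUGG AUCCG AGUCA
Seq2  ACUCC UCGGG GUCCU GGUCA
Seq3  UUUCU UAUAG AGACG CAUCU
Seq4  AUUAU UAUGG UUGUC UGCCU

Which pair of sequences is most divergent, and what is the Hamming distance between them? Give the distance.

13

Pairwise Hamming distances:
  Seq1 vs Seq2: 8
  Seq1 vs Seq3: 6
  Seq1 vs Seq4: 9
  Seq2 vs Seq3: 13
  Seq2 vs Seq4: 12
  Seq3 vs Seq4: 11
The largest is 13, between Seq2 and Seq3.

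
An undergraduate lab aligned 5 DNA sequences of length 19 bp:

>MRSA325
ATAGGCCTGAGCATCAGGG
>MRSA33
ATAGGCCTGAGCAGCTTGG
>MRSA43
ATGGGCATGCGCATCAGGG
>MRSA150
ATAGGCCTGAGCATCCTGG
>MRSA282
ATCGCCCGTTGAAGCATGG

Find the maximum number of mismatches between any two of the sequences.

9

Pairwise Hamming distances:
  MRSA325 vs MRSA33: 3
  MRSA325 vs MRSA43: 3
  MRSA325 vs MRSA150: 2
  MRSA325 vs MRSA282: 8
  MRSA33 vs MRSA43: 6
  MRSA33 vs MRSA150: 2
  MRSA33 vs MRSA282: 7
  MRSA43 vs MRSA150: 5
  MRSA43 vs MRSA282: 9
  MRSA150 vs MRSA282: 8
The largest is 9, between MRSA43 and MRSA282.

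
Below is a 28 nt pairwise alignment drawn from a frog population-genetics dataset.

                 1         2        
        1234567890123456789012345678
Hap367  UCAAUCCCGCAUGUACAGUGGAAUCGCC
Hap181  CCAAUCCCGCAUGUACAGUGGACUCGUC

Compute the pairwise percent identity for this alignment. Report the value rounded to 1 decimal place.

89.3%

Mismatches occur at site 1 (U/C), site 23 (A/C), site 27 (C/U).
25 of the 28 sites match, so the percent identity is 25/28 × 100 = 89.3%.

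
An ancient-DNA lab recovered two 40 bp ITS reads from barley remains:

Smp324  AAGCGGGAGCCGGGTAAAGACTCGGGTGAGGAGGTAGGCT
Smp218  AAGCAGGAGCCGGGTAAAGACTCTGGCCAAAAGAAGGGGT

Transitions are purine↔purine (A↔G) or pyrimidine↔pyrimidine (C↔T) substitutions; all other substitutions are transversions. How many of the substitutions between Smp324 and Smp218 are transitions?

6

Mismatches occur at site 5 (G↔A, transition), site 24 (G↔T, transversion), site 27 (T↔C, transition), site 28 (G↔C, transversion), site 30 (G↔A, transition), site 31 (G↔A, transition), site 34 (G↔A, transition), site 35 (T↔A, transversion), site 36 (A↔G, transition), site 39 (C↔G, transversion).
Of the 10 differences, 6 transitions and 4 transversions, so the answer is 6.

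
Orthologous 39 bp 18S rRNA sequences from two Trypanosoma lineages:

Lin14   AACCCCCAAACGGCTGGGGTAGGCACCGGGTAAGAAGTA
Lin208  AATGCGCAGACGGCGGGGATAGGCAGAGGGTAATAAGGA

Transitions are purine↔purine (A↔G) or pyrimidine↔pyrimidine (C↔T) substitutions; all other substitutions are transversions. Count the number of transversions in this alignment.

Mismatches occur at site 3 (C/T, transition), site 4 (C/G, transversion), site 6 (C/G, transversion), site 9 (A/G, transition), site 15 (T/G, transversion), site 19 (G/A, transition), site 26 (C/G, transversion), site 27 (C/A, transversion), site 34 (G/T, transversion), site 38 (T/G, transversion).
Of the 10 differences, 3 transitions and 7 transversions, so the answer is 7.

7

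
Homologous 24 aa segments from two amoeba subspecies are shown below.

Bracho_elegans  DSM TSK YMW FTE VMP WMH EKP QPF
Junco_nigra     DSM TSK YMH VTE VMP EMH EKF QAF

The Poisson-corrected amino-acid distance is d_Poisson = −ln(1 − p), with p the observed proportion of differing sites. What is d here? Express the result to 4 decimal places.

0.2336

Mismatches occur at site 9 (W/H), site 10 (F/V), site 16 (W/E), site 21 (P/F), site 23 (P/A).
p = 5/24 = 0.208333.
d = −ln(1 − 0.208333) = −ln(0.791667) = 0.2336.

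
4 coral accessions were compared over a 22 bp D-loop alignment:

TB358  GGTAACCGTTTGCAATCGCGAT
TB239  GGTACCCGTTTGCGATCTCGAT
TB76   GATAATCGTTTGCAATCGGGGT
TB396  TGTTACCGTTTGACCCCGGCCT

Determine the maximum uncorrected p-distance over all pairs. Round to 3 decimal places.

0.500

Pairwise Hamming distances:
  TB358 vs TB239: 3
  TB358 vs TB76: 4
  TB358 vs TB396: 9
  TB239 vs TB76: 7
  TB239 vs TB396: 11
  TB76 vs TB396: 10
The largest is 11 mismatches, between TB239 and TB396; p = 11/22 = 0.500.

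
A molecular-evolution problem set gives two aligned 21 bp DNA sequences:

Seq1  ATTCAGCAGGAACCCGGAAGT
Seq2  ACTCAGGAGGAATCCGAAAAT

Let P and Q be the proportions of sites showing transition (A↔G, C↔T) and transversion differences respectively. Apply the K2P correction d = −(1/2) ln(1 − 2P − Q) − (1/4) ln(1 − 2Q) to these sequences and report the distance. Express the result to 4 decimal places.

Differing sites — 2:T/C (Ti); 7:C/G (Tv); 13:C/T (Ti); 17:G/A (Ti); 20:G/A (Ti).
Of the 5 differences, 4 transitions and 1 transversion over 21 sites: P = 4/21 = 0.190476, Q = 1/21 = 0.047619.
d = −0.5·ln(0.571429) − 0.25·ln(0.904762) = −0.5·(-0.559615) − 0.25·(-0.100083) = 0.3048.

0.3048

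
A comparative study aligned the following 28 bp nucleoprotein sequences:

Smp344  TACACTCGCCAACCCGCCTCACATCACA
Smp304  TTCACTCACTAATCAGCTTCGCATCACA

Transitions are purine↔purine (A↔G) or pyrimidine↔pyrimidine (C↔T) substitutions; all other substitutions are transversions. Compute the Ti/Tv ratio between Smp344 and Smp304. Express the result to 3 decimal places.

Differing sites — 2:A/T (Tv); 8:G/A (Ti); 10:C/T (Ti); 13:C/T (Ti); 15:C/A (Tv); 18:C/T (Ti); 21:A/G (Ti).
Of the 7 differences, 5 transitions and 2 transversions, so Ti/Tv = 5/2 = 2.500.

2.500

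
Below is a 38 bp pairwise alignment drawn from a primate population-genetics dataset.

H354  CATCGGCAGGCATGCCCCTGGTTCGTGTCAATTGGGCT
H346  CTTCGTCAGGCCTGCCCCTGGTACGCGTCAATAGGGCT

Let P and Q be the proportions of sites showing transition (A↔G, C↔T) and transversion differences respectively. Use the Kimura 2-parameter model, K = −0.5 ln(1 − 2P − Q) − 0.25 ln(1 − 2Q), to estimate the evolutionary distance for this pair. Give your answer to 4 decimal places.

0.1781

The sequences differ at positions 2 (A/T, transversion), 6 (G/T, transversion), 12 (A/C, transversion), 23 (T/A, transversion), 26 (T/C, transition), 33 (T/A, transversion).
Of the 6 differences, 1 transition and 5 transversions over 38 sites: P = 1/38 = 0.026316, Q = 5/38 = 0.131579.
d = −0.5·ln(0.815789) − 0.25·ln(0.736842) = −0.5·(-0.203600) − 0.25·(-0.305382) = 0.1781.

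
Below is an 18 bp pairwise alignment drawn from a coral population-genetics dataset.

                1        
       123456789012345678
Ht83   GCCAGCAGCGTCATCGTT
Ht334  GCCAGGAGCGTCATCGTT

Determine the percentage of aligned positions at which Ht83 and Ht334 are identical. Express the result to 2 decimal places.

94.44%

Differing sites — 6:C/G.
17 of the 18 sites match, so the percent identity is 17/18 × 100 = 94.44%.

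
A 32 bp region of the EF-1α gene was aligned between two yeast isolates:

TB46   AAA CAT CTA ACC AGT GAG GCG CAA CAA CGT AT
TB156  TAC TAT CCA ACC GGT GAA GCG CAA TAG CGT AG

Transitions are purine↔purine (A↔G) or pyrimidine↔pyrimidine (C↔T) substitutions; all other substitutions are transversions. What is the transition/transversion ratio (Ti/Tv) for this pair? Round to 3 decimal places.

Mismatches occur at site 1 (A/T, transversion), site 3 (A/C, transversion), site 4 (C/T, transition), site 8 (T/C, transition), site 13 (A/G, transition), site 18 (G/A, transition), site 25 (C/T, transition), site 27 (A/G, transition), site 32 (T/G, transversion).
Of the 9 differences, 6 transitions and 3 transversions, so Ti/Tv = 6/3 = 2.000.

2.000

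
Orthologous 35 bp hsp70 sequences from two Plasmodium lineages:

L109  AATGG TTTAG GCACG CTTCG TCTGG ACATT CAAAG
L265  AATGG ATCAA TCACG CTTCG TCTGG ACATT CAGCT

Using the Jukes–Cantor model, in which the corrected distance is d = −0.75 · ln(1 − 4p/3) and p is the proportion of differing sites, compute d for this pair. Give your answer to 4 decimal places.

0.2326

The sequences differ at positions 6 (T/A), 8 (T/C), 10 (G/A), 11 (G/T), 33 (A/G), 34 (A/C), 35 (G/T).
p = 7/35 = 0.200000.
d = −0.75 · ln(1 − (4/3)·0.200000) = −0.75 · ln(0.733333) = −0.75 · (-0.310155) = 0.2326.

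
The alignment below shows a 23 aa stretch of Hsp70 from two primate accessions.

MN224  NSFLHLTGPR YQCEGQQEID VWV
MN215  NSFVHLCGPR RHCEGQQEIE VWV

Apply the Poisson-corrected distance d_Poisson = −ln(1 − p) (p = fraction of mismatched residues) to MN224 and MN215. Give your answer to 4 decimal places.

Differing sites — 4:L/V; 7:T/C; 11:Y/R; 12:Q/H; 20:D/E.
p = 5/23 = 0.217391.
d = −ln(1 − 0.217391) = −ln(0.782609) = 0.2451.

0.2451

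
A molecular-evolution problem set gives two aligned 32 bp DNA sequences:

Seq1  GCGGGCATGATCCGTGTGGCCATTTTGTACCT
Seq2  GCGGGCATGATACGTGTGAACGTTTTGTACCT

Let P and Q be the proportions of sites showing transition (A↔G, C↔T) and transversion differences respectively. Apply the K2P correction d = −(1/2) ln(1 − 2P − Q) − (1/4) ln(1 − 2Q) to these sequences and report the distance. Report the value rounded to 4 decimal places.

0.1372

The sequences differ at positions 12 (C/A, transversion), 19 (G/A, transition), 20 (C/A, transversion), 22 (A/G, transition).
Of the 4 differences, 2 transitions and 2 transversions over 32 sites: P = 2/32 = 0.062500, Q = 2/32 = 0.062500.
d = −0.5·ln(0.812500) − 0.25·ln(0.875000) = −0.5·(-0.207639) − 0.25·(-0.133531) = 0.1372.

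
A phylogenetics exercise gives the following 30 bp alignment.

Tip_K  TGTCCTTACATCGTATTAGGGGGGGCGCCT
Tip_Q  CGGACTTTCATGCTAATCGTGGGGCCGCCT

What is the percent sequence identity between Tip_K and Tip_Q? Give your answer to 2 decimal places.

66.67%

Mismatches occur at site 1 (T↔C), site 3 (T↔G), site 4 (C↔A), site 8 (A↔T), site 12 (C↔G), site 13 (G↔C), site 16 (T↔A), site 18 (A↔C), site 20 (G↔T), site 25 (G↔C).
20 of the 30 sites match, so the percent identity is 20/30 × 100 = 66.67%.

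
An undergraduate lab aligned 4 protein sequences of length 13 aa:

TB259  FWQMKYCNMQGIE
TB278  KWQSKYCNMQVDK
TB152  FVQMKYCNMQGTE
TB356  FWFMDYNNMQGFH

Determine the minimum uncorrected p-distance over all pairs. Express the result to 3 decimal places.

Pairwise Hamming distances:
  TB259 vs TB278: 5
  TB259 vs TB152: 2
  TB259 vs TB356: 5
  TB278 vs TB152: 6
  TB278 vs TB356: 8
  TB152 vs TB356: 6
The smallest is 2 mismatches, between TB259 and TB152; p = 2/13 = 0.154.

0.154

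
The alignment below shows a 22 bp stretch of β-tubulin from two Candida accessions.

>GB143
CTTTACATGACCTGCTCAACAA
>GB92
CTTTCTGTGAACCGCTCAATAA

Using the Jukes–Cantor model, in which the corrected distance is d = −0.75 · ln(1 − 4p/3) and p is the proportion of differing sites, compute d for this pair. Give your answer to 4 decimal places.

Differing sites — 5:A/C; 6:C/T; 7:A/G; 11:C/A; 13:T/C; 20:C/T.
p = 6/22 = 0.272727.
d = −0.75 · ln(1 − (4/3)·0.272727) = −0.75 · ln(0.636364) = −0.75 · (-0.451985) = 0.3390.

0.3390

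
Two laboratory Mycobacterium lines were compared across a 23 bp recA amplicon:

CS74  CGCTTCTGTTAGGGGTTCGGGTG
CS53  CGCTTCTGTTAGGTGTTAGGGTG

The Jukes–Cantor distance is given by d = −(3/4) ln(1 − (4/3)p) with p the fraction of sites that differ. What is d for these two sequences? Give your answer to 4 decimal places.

Differing sites — 14:G/T; 18:C/A.
p = 2/23 = 0.086957.
d = −0.75 · ln(1 − (4/3)·0.086957) = −0.75 · ln(0.884057) = −0.75 · (-0.123234) = 0.0924.

0.0924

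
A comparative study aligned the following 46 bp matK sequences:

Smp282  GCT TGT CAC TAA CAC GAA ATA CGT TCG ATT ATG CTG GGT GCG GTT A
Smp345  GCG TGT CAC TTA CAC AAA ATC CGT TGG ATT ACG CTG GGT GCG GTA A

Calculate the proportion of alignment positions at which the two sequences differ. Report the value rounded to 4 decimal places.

0.1522

The sequences differ at positions 3 (T/G), 11 (A/T), 16 (G/A), 21 (A/C), 26 (C/G), 32 (T/C), 45 (T/A).
There are 7 differences over 46 sites, so p = 7/46 = 0.1522.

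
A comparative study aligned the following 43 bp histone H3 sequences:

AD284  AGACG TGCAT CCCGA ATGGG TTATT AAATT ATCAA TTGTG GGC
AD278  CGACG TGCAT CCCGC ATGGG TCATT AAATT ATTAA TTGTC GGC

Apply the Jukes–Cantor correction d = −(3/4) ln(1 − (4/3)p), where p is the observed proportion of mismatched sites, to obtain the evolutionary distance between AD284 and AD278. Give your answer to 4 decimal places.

Differing sites — 1:A/C; 15:A/C; 22:T/C; 33:C/T; 40:G/C.
p = 5/43 = 0.116279.
d = −0.75 · ln(1 − (4/3)·0.116279) = −0.75 · ln(0.844961) = −0.75 · (-0.168465) = 0.1263.

0.1263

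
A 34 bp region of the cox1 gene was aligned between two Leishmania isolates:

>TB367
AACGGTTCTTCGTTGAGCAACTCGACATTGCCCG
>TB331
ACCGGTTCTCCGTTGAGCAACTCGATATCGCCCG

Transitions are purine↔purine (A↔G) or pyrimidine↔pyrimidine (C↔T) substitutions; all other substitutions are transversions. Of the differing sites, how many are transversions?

Differing sites — 2:A/C (Tv); 10:T/C (Ti); 26:C/T (Ti); 29:T/C (Ti).
Of the 4 differences, 3 transitions and 1 transversion, so the answer is 1.

1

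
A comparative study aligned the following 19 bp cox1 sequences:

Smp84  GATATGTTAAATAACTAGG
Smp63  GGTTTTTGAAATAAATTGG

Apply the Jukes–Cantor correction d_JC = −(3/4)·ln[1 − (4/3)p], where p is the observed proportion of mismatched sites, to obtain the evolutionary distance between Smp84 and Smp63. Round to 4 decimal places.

0.4099

The sequences differ at positions 2 (A/G), 4 (A/T), 6 (G/T), 8 (T/G), 15 (C/A), 17 (A/T).
p = 6/19 = 0.315789.
d = −0.75 · ln(1 − (4/3)·0.315789) = −0.75 · ln(0.578948) = −0.75 · (-0.546543) = 0.4099.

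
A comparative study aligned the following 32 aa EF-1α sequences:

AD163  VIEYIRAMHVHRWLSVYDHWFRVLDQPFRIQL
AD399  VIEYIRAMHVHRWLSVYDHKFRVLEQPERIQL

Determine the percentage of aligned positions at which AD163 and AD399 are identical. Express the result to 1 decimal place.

The sequences differ at positions 20 (W/K), 25 (D/E), 28 (F/E).
29 of the 32 sites match, so the percent identity is 29/32 × 100 = 90.6%.

90.6%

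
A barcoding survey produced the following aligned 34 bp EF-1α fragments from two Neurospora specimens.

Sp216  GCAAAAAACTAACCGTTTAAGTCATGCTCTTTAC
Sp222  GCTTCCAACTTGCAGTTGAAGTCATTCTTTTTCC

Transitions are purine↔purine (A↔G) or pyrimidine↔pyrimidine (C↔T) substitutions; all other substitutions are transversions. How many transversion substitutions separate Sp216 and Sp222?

The sequences differ at positions 3 (A/T, transversion), 4 (A/T, transversion), 5 (A/C, transversion), 6 (A/C, transversion), 11 (A/T, transversion), 12 (A/G, transition), 14 (C/A, transversion), 18 (T/G, transversion), 26 (G/T, transversion), 29 (C/T, transition), 33 (A/C, transversion).
Of the 11 differences, 2 transitions and 9 transversions, so the answer is 9.

9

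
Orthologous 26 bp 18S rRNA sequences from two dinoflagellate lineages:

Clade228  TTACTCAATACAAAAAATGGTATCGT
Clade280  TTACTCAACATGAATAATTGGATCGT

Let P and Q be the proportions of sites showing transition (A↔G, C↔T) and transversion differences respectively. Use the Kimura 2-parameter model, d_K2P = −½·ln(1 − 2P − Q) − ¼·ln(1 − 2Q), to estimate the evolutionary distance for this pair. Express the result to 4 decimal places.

Differing sites — 9:T/C (Ti); 11:C/T (Ti); 12:A/G (Ti); 15:A/T (Tv); 19:G/T (Tv); 21:T/G (Tv).
Of the 6 differences, 3 transitions and 3 transversions over 26 sites: P = 3/26 = 0.115385, Q = 3/26 = 0.115385.
d = −0.5·ln(0.653845) − 0.25·ln(0.769230) = −0.5·(-0.424885) − 0.25·(-0.262365) = 0.2780.

0.2780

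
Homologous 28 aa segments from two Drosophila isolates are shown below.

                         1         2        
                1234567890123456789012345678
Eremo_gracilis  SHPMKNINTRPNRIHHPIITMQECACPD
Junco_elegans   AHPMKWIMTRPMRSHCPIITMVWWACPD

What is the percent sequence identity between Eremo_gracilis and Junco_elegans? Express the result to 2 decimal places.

67.86%

The sequences differ at positions 1 (S/A), 6 (N/W), 8 (N/M), 12 (N/M), 14 (I/S), 16 (H/C), 22 (Q/V), 23 (E/W), 24 (C/W).
19 of the 28 sites match, so the percent identity is 19/28 × 100 = 67.86%.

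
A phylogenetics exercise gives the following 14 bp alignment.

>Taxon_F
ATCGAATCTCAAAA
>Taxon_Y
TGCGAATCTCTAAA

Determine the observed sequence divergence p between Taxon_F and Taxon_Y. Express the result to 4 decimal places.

0.2143

Differing sites — 1:A/T; 2:T/G; 11:A/T.
There are 3 differences over 14 sites, so p = 3/14 = 0.2143.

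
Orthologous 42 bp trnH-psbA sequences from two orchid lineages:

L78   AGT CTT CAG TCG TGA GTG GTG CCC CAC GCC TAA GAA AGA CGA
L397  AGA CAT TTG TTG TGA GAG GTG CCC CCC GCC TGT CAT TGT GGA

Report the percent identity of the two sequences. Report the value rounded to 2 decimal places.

Mismatches occur at site 3 (T↔A), site 5 (T↔A), site 7 (C↔T), site 8 (A↔T), site 11 (C↔T), site 17 (T↔A), site 26 (A↔C), site 32 (A↔G), site 33 (A↔T), site 34 (G↔C), site 36 (A↔T), site 37 (A↔T), site 39 (A↔T), site 40 (C↔G).
28 of the 42 sites match, so the percent identity is 28/42 × 100 = 66.67%.

66.67%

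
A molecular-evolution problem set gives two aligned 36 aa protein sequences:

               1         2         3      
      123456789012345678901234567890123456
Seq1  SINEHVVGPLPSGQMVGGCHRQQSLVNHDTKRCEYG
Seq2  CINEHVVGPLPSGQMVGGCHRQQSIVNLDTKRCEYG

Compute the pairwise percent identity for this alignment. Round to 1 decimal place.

91.7%

The sequences differ at positions 1 (S/C), 25 (L/I), 28 (H/L).
33 of the 36 sites match, so the percent identity is 33/36 × 100 = 91.7%.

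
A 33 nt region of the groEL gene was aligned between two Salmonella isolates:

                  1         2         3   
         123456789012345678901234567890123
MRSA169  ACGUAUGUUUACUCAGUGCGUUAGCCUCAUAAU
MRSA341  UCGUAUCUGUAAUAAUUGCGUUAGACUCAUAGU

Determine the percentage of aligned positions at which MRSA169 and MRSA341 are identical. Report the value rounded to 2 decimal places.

75.76%

Mismatches occur at site 1 (A↔U), site 7 (G↔C), site 9 (U↔G), site 12 (C↔A), site 14 (C↔A), site 16 (G↔U), site 25 (C↔A), site 32 (A↔G).
25 of the 33 sites match, so the percent identity is 25/33 × 100 = 75.76%.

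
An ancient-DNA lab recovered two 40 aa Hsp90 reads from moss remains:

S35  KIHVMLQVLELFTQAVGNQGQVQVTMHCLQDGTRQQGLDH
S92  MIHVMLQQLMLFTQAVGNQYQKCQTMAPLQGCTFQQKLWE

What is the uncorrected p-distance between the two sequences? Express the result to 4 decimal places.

0.3750

Mismatches occur at site 1 (K↔M), site 8 (V↔Q), site 10 (E↔M), site 20 (G↔Y), site 22 (V↔K), site 23 (Q↔C), site 24 (V↔Q), site 27 (H↔A), site 28 (C↔P), site 31 (D↔G), site 32 (G↔C), site 34 (R↔F), site 37 (G↔K), site 39 (D↔W), site 40 (H↔E).
There are 15 differences over 40 sites, so p = 15/40 = 0.3750.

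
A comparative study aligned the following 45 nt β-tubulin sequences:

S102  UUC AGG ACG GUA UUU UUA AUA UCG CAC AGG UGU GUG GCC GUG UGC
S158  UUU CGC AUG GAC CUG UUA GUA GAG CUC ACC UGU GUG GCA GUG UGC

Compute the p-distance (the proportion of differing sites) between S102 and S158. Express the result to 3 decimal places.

0.333

Differing sites — 3:C/U; 4:A/C; 6:G/C; 8:C/U; 11:U/A; 12:A/C; 13:U/C; 15:U/G; 19:A/G; 22:U/G; 23:C/A; 26:A/U; 29:G/C; 30:G/C; 39:C/A.
There are 15 differences over 45 sites, so p = 15/45 = 0.333.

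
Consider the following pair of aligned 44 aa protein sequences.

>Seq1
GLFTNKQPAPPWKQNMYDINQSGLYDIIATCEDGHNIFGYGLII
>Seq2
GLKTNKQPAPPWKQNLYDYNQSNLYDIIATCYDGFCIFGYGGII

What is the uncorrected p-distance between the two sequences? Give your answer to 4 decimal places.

The sequences differ at positions 3 (F/K), 16 (M/L), 19 (I/Y), 23 (G/N), 32 (E/Y), 35 (H/F), 36 (N/C), 42 (L/G).
There are 8 differences over 44 sites, so p = 8/44 = 0.1818.

0.1818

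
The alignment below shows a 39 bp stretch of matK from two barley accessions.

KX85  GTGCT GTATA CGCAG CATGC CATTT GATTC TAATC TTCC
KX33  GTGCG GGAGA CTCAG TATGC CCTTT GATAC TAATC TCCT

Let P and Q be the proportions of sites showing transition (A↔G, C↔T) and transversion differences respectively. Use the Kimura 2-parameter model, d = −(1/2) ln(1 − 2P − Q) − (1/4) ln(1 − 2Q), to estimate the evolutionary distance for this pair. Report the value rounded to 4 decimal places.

Mismatches occur at site 5 (T↔G, transversion), site 7 (T↔G, transversion), site 9 (T↔G, transversion), site 12 (G↔T, transversion), site 16 (C↔T, transition), site 22 (A↔C, transversion), site 29 (T↔A, transversion), site 37 (T↔C, transition), site 39 (C↔T, transition).
Of the 9 differences, 3 transitions and 6 transversions over 39 sites: P = 3/39 = 0.076923, Q = 6/39 = 0.153846.
d = −0.5·ln(0.692308) − 0.25·ln(0.692308) = −0.5·(-0.367724) − 0.25·(-0.367724) = 0.2758.

0.2758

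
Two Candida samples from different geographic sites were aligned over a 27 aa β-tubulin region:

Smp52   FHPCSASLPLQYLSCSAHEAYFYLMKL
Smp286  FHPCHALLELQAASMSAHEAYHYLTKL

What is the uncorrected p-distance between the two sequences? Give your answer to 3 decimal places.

0.296

Mismatches occur at site 5 (S/H), site 7 (S/L), site 9 (P/E), site 12 (Y/A), site 13 (L/A), site 15 (C/M), site 22 (F/H), site 25 (M/T).
There are 8 differences over 27 sites, so p = 8/27 = 0.296.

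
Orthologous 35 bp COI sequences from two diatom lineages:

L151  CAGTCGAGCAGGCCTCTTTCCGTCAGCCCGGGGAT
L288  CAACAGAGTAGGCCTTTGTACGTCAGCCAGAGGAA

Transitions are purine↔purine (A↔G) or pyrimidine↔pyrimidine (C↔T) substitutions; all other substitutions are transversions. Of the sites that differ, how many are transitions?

5

The sequences differ at positions 3 (G/A, transition), 4 (T/C, transition), 5 (C/A, transversion), 9 (C/T, transition), 16 (C/T, transition), 18 (T/G, transversion), 20 (C/A, transversion), 29 (C/A, transversion), 31 (G/A, transition), 35 (T/A, transversion).
Of the 10 differences, 5 transitions and 5 transversions, so the answer is 5.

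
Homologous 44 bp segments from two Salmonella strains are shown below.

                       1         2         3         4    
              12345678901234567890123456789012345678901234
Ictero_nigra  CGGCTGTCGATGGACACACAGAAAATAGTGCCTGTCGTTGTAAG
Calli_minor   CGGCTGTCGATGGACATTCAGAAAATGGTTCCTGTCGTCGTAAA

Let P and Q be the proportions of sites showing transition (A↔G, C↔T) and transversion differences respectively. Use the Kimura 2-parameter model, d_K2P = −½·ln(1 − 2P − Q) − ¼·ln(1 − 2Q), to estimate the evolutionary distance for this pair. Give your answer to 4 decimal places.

The sequences differ at positions 17 (C/T, transition), 18 (A/T, transversion), 27 (A/G, transition), 30 (G/T, transversion), 39 (T/C, transition), 44 (G/A, transition).
Of the 6 differences, 4 transitions and 2 transversions over 44 sites: P = 4/44 = 0.090909, Q = 2/44 = 0.045455.
d = −0.5·ln(0.772727) − 0.25·ln(0.909090) = −0.5·(-0.257829) − 0.25·(-0.095311) = 0.1527.

0.1527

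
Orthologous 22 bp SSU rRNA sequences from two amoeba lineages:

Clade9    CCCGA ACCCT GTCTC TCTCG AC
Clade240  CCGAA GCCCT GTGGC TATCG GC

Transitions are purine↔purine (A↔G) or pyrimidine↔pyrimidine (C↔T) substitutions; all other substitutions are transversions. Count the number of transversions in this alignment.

4

The sequences differ at positions 3 (C/G, transversion), 4 (G/A, transition), 6 (A/G, transition), 13 (C/G, transversion), 14 (T/G, transversion), 17 (C/A, transversion), 21 (A/G, transition).
Of the 7 differences, 3 transitions and 4 transversions, so the answer is 4.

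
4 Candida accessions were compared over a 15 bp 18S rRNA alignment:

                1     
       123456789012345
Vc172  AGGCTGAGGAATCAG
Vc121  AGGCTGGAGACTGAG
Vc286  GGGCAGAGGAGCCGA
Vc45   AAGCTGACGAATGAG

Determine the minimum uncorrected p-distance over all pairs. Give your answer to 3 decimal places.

0.200

Pairwise Hamming distances:
  Vc172 vs Vc121: 4
  Vc172 vs Vc286: 6
  Vc172 vs Vc45: 3
  Vc121 vs Vc286: 9
  Vc121 vs Vc45: 4
  Vc286 vs Vc45: 9
The smallest is 3 mismatches, between Vc172 and Vc45; p = 3/15 = 0.200.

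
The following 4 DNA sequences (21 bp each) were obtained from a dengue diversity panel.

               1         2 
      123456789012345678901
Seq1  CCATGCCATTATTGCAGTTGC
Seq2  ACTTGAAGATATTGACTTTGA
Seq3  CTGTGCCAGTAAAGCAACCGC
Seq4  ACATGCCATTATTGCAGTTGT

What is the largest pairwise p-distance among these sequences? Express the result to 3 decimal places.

Pairwise Hamming distances:
  Seq1 vs Seq2: 10
  Seq1 vs Seq3: 8
  Seq1 vs Seq4: 2
  Seq2 vs Seq3: 15
  Seq2 vs Seq4: 9
  Seq3 vs Seq4: 10
The largest is 15 mismatches, between Seq2 and Seq3; p = 15/21 = 0.714.

0.714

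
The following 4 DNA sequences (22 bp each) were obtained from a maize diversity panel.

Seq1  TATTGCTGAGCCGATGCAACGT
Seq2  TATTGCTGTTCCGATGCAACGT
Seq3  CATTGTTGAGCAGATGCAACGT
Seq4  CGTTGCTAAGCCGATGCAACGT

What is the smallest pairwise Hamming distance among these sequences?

Pairwise Hamming distances:
  Seq1 vs Seq2: 2
  Seq1 vs Seq3: 3
  Seq1 vs Seq4: 3
  Seq2 vs Seq3: 5
  Seq2 vs Seq4: 5
  Seq3 vs Seq4: 4
The smallest is 2, between Seq1 and Seq2.

2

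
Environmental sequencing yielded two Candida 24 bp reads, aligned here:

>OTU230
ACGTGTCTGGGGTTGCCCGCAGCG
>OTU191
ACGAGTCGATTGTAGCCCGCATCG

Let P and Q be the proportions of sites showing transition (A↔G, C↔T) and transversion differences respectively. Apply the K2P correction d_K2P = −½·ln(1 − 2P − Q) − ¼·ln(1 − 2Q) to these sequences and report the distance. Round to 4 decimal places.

Mismatches occur at site 4 (T→A, transversion), site 8 (T→G, transversion), site 9 (G→A, transition), site 10 (G→T, transversion), site 11 (G→T, transversion), site 14 (T→A, transversion), site 22 (G→T, transversion).
Of the 7 differences, 1 transition and 6 transversions over 24 sites: P = 1/24 = 0.041667, Q = 6/24 = 0.250000.
d = −0.5·ln(0.666666) − 0.25·ln(0.500000) = −0.5·(-0.405466) − 0.25·(-0.693147) = 0.3760.

0.3760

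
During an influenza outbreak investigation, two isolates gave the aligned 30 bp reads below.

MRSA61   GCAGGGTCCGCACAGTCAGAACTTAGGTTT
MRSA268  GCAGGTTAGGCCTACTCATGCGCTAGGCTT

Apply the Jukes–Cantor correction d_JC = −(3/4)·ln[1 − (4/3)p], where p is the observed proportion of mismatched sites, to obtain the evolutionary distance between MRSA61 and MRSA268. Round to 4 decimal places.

Differing sites — 6:G/T; 8:C/A; 9:C/G; 12:A/C; 13:C/T; 15:G/C; 19:G/T; 20:A/G; 21:A/C; 22:C/G; 23:T/C; 28:T/C.
p = 12/30 = 0.400000.
d = −0.75 · ln(1 − (4/3)·0.400000) = −0.75 · ln(0.466667) = −0.75 · (-0.762139) = 0.5716.

0.5716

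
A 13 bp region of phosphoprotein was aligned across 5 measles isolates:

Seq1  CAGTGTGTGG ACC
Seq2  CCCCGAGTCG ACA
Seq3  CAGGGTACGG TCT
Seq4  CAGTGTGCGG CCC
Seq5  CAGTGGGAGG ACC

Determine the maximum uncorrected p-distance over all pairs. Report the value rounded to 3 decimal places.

Pairwise Hamming distances:
  Seq1 vs Seq2: 6
  Seq1 vs Seq3: 5
  Seq1 vs Seq4: 2
  Seq1 vs Seq5: 2
  Seq2 vs Seq3: 9
  Seq2 vs Seq4: 8
  Seq2 vs Seq5: 7
  Seq3 vs Seq4: 4
  Seq3 vs Seq5: 6
  Seq4 vs Seq5: 3
The largest is 9 mismatches, between Seq2 and Seq3; p = 9/13 = 0.692.

0.692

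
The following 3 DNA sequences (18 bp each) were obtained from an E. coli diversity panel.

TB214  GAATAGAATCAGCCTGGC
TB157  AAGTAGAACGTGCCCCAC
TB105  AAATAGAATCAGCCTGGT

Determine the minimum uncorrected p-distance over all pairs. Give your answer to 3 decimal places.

0.111

Pairwise Hamming distances:
  TB214 vs TB157: 8
  TB214 vs TB105: 2
  TB157 vs TB105: 8
The smallest is 2 mismatches, between TB214 and TB105; p = 2/18 = 0.111.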